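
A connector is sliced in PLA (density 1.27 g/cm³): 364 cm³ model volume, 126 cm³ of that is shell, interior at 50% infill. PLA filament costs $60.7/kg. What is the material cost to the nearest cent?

$18.89

Infill region = 364 − 126, so 238 cm³.
Deposited infill = 0.50 × 238 = 119 cm³.
Total extruded = 126 + 119, so 245 cm³.
Mass: 245 × 1.27 → 311.15 g.
At $60.7/kg: 311.15/1000 × 60.7 = $18.89.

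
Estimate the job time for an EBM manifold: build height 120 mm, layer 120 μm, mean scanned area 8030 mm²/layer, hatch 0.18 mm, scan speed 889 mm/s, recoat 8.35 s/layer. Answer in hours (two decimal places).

16.26 hours

Number of layers: 120 / 0.12 → 1000 (rounded up).
Per-layer scan distance: 8030 / 0.18 → 44611.1 mm.
Beam time per layer = 44611.1 / 889, so 50.1812 s.
Time per layer = 50.1812 + 8.35 = 58.5312 s.
Total: 1000 × 58.5312 s = 58531.2 s → 16.26 hours.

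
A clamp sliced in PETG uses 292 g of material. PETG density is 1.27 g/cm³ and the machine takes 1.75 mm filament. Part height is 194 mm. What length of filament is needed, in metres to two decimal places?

Extruded volume: 292/1.27 = 229.9213 cm³ (229921.3 mm³).
Cross-section of 1.75 mm filament: π·(1.75/2)² = 2.4053 mm².
L = V/A = 229921.3/2.4053 = 95589.45 mm → 95.59 m.

95.59 m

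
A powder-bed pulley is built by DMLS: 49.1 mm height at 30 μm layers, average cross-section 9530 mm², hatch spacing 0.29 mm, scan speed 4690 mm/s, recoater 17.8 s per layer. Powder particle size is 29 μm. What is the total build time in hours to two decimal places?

Number of layers: 49.1 / 0.03 → 1637 (rounded up).
Scan path per layer = 9530 / 0.29 = 32862.1 mm.
Per-layer scan time = 32862.1 / 4690, so 7.0068 s.
Per-layer time: 7.0068 + 17.8 → 24.8068 s.
Total: 1637 × 24.8068 s = 40608.7316 s → 11.28 hours.

11.28 hours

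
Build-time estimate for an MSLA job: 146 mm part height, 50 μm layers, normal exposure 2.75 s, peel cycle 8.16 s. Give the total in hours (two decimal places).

Layer count = ceil(146 / 0.05) = 2920.
Cycle time = 2.75 + 8.16, so 10.91 s.
Total = 2920 × 10.91 = 31857.2 s = 8.85 hours.

8.85 hours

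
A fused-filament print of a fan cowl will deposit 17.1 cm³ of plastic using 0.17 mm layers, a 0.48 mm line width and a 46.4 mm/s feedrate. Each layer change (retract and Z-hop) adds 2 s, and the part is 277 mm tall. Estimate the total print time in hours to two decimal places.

2.16 hours

Line area: 0.17 × 0.48 → 0.0816 mm².
Total extruded path = 17100/0.0816 = 209558.8 mm.
Print-move time = 209558.8 / 46.4 = 4516.4 s.
Layers = ⌈277/0.17⌉ = 1630.
Z-hop total = 1630 × 2 = 3260 s.
Total = 4516.4 + 3260 = 7776.4 s = 2.16 hours.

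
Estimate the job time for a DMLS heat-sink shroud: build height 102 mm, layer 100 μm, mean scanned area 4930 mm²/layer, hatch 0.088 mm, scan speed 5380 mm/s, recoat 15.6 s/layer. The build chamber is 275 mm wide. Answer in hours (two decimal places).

7.37 hours

Layer count = ceil(102 / 0.1) = 1020.
Scan path per layer: 4930 / 0.088 → 56022.7 mm.
Scan time per layer: 56022.7 / 5380 → 10.4131 s.
Time per layer = 10.4131 + 15.6, so 26.0131 s.
Build time = 1020 × 26.0131 = 26533.362 s = 7.37 hours.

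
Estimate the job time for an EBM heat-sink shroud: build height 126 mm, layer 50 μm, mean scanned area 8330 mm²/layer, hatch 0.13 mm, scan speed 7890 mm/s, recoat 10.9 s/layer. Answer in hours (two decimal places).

13.31 hours

Number of layers: 126 / 0.05 → 2520 (rounded up).
Per-layer scan distance = 8330 / 0.13 = 64076.9 mm.
Scan time per layer: 64076.9 / 7890 → 8.1213 s.
Time per layer: 8.1213 + 10.9 → 19.0213 s.
Total: 2520 × 19.0213 s = 47933.676 s → 13.31 hours.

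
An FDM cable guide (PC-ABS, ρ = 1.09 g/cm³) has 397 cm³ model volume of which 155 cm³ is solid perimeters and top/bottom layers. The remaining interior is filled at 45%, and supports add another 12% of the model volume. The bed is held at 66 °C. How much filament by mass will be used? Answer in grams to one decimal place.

339.6 g

Volume inside the shell: 397 − 155 → 242 cm³.
Deposited infill = 0.45 × 242 = 108.9 cm³.
Support = 0.12 × 397, so 47.64 cm³.
Deposited volume: 155 + 108.9 + 47.64 → 311.54 cm³.
Mass = 311.54 × 1.09, so 339.5786 g.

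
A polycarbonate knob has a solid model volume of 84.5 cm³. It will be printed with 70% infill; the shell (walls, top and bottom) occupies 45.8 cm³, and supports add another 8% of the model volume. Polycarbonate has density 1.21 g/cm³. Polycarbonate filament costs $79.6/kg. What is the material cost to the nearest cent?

Infill region = 84.5 − 45.8, so 38.7 cm³.
Deposited infill: 0.70 × 38.7 → 27.09 cm³.
Support = 0.08 × 84.5 = 6.76 cm³.
Total printed volume: 45.8 + 27.09 + 6.76 → 79.65 cm³.
Mass: 79.65 × 1.21 → 96.3765 g.
At $79.6/kg: 96.3765/1000 × 79.6 = $7.67.

$7.67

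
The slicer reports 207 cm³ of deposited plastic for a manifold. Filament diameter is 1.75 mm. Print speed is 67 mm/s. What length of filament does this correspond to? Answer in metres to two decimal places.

86.06 m

A = π r² = π × 0.875² = 2.4053 mm².
Length = 207 cm³ / 2.4053 mm² = 207000 / 2.4053 = 86059.95 mm = 86.06 m.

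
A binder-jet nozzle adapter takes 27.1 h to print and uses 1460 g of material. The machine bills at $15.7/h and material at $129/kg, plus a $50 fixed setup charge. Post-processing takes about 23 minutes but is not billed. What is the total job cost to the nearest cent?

$663.81

Time charge = 15.7 × 27.1 = $425.47.
Material cost = 129 × 1460/1000, so $188.34.
Adding setup: 425.47 + 188.34 + 50 → $663.81.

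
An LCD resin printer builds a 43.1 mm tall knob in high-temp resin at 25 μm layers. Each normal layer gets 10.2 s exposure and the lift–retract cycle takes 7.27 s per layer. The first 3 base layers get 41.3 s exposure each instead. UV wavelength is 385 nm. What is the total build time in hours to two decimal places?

8.39 hours

Number of layers: 43.1 / 0.025 → 1724 (rounded up).
Base layers = 3 × (41.3 + 7.27), so 145.71 s.
Remaining layers: 1721 × (10.2 + 7.27) → 30065.87 s.
Sum: 145.71 + 30065.87 = 30211.58 s → 8.39 hours.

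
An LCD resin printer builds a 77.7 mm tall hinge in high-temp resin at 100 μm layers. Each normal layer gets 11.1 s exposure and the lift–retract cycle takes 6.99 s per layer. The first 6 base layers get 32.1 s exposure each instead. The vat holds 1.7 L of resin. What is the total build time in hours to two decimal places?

Number of layers: 77.7 / 0.1 → 777 (rounded up).
Burn-in layers = 6 × (32.1 + 6.99), so 234.54 s.
Regular layers = 771 × (11.1 + 6.99) = 13947.39 s.
Total = 234.54 + 13947.39 = 14181.93 s = 3.94 hours.

3.94 hours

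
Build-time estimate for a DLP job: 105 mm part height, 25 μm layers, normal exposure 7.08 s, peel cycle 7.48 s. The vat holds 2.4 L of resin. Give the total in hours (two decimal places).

16.99 hours

Layers = ⌈105/0.025⌉ = 4200.
Cycle time: 7.08 + 7.48 → 14.56 s.
Total = 4200 × 14.56 = 61152 s = 16.99 hours.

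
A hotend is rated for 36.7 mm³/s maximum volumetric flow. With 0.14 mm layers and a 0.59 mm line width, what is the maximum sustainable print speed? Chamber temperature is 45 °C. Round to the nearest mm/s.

Extrusion cross-section = 0.14 × 0.59, so 0.0826 mm².
v_max = Q/A = 36.7/0.0826 = 444.31 mm/s → 444 mm/s.

444 mm/s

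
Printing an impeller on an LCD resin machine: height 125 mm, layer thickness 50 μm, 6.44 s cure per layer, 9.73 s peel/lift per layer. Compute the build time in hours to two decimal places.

Layers = ⌈125/0.05⌉ = 2500.
Per-layer time = 6.44 + 9.73 = 16.17 s.
Build time: 2500 × 16.17 s = 40425 s, i.e. 11.23 hours.

11.23 hours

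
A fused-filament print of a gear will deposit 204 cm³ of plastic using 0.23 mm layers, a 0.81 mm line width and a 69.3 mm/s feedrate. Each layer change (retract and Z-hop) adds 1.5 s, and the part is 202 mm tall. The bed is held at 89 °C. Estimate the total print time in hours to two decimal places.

Line area = 0.23 × 0.81 = 0.1863 mm².
Toolpath length = 204 cm³ / 0.1863 mm² = 204000 / 0.1863 = 1095008.1 mm.
Print-move time = 1095008.1 / 69.3 = 15801 s.
Number of layers: 202 / 0.23 → 879 (rounded up).
Non-print overhead: 879 × 1.5 → 1318.5 s.
Total = 15801 + 1318.5 = 17119.5 s = 4.76 hours.

4.76 hours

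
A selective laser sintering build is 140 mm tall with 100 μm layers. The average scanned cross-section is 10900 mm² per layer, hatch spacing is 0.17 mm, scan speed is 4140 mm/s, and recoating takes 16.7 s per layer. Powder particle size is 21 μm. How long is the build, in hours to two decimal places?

Layers = ⌈140/0.1⌉ = 1400.
Scan path per layer: 10900 / 0.17 → 64117.6 mm.
Scan time per layer: 64117.6 / 4140 → 15.4873 s.
Layer cycle = 15.4873 + 16.7 = 32.1873 s.
1400 layers × 32.1873 s/layer = 45062.22 s, i.e. 12.52 hours.

12.52 hours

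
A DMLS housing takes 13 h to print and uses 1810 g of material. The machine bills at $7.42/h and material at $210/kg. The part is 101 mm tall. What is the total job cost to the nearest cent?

Time charge = 7.42 × 13, so $96.46.
Feedstock cost = 210 × 1810/1000, so $380.10.
Job cost: 96.46 + 380.10 = $476.56.

$476.56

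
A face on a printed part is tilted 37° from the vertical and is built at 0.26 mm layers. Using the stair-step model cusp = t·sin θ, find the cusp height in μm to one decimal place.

156.5 μm

sin(37°) = 0.6018, so cusp = 0.26 × 0.6018 = 0.156468 mm → 156.5 μm.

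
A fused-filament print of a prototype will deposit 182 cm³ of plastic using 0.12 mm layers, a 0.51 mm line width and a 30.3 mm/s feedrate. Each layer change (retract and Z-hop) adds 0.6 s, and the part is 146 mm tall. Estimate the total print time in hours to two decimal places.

27.47 hours

Line area = 0.12 × 0.51 = 0.0612 mm².
Toolpath length = 182 cm³ / 0.0612 mm² = 182000 / 0.0612 = 2973856.2 mm.
Extrusion time = 2973856.2 / 30.3 = 98147.1 s.
Layer count = ceil(146 / 0.12) = 1217.
Z-hop total: 1217 × 0.6 → 730.2 s.
Total = 98147.1 + 730.2 = 98877.3 s = 27.47 hours.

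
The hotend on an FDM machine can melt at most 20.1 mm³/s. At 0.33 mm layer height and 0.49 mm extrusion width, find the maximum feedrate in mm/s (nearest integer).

124 mm/s

Bead cross-section = 0.33 × 0.49 = 0.1617 mm².
Max speed = 20.1 / 0.1617 = 124.30 ≈ 124 mm/s.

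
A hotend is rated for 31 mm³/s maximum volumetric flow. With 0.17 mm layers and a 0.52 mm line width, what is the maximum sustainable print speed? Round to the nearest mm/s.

Extrusion cross-section: 0.17 × 0.52 → 0.0884 mm².
Max speed = 31 / 0.0884 = 350.68 ≈ 351 mm/s.

351 mm/s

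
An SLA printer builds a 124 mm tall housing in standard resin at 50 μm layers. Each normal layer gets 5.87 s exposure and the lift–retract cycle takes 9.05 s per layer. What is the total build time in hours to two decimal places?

10.28 hours

Layer count = ceil(124 / 0.05) = 2480.
Cycle time: 5.87 + 9.05 → 14.92 s.
Total = 2480 × 14.92 = 37001.6 s = 10.28 hours.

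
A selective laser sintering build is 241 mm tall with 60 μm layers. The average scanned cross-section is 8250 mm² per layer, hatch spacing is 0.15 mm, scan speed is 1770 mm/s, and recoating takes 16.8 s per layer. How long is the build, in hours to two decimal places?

Layer count = ceil(241 / 0.06) = 4017.
Scan path per layer: 8250 / 0.15 → 55000 mm.
Laser time per layer = 55000 / 1770, so 31.0734 s.
Time per layer: 31.0734 + 16.8 → 47.8734 s.
4017 layers × 47.8734 s/layer = 192307.4478 s, i.e. 53.42 hours.

53.42 hours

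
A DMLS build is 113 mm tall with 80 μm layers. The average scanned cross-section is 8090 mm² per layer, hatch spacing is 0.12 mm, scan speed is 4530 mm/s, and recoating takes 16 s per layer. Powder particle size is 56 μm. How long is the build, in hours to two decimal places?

12.12 hours

Number of layers: 113 / 0.08 → 1413 (rounded up).
Per-layer scan distance = 8090 / 0.12 = 67416.7 mm.
Per-layer scan time = 67416.7 / 4530, so 14.8823 s.
Per-layer time = 14.8823 + 16, so 30.8823 s.
Build time = 1413 × 30.8823 = 43636.6899 s = 12.12 hours.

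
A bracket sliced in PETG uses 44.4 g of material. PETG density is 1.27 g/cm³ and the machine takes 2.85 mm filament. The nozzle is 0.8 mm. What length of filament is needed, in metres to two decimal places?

Extruded volume: 44.4/1.27 = 34.9606 cm³ (34960.6 mm³).
Cross-section of 2.85 mm filament: π·(2.85/2)² = 6.3794 mm².
Length = 34960.6 / 6.3794 = 5480.23 mm = 5.48 m.

5.48 m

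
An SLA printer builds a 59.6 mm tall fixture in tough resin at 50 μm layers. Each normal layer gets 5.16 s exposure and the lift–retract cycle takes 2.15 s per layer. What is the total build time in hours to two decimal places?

2.42 hours

Number of layers: 59.6 / 0.05 → 1192 (rounded up).
Per-layer time = 5.16 + 2.15, so 7.31 s.
Build time: 1192 × 7.31 s = 8713.52 s, i.e. 2.42 hours.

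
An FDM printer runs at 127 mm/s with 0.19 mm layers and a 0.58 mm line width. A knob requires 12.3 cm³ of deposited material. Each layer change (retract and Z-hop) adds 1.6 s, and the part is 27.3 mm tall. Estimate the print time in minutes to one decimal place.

Extrusion cross-section = 0.19 × 0.58, so 0.1102 mm².
Path length: 12300 mm³ / 0.1102 mm² → 111615.2 mm.
Extrusion time = 111615.2 / 127 = 878.9 s.
Number of layers: 27.3 / 0.19 → 144 (rounded up).
Z-hop total = 144 × 1.6 = 230.4 s.
Altogether 878.9 + 230.4 = 1109.3 s, i.e. 18.5 minutes.

18.5 minutes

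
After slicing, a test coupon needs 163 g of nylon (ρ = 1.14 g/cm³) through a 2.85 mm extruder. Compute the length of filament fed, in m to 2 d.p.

22.41 m

Extruded volume: 163/1.14 = 142.9825 cm³ (142982.5 mm³).
Filament cross-section = π × (2.85/2)² = 6.3794 mm².
Length = 142982.5 / 6.3794 = 22413.16 mm = 22.41 m.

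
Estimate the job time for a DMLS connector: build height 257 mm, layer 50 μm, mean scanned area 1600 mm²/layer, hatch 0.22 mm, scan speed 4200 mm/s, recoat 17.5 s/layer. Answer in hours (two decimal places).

27.46 hours

Number of layers: 257 / 0.05 → 5140 (rounded up).
Hatch length per layer: 1600 / 0.22 → 7272.7 mm.
Per-layer scan time = 7272.7 / 4200, so 1.7316 s.
Per-layer time = 1.7316 + 17.5, so 19.2316 s.
Total: 5140 × 19.2316 s = 98850.424 s → 27.46 hours.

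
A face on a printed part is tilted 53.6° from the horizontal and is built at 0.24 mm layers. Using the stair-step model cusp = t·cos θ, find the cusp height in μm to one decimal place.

142.4 μm

Cusp = layer height × cos(53.6°) = 0.24 × 0.5934 = 0.142416 mm = 142.4 μm.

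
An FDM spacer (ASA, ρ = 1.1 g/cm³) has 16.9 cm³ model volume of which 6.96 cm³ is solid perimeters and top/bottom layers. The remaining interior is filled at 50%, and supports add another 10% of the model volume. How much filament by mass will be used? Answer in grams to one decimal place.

Volume inside the shell = 16.9 − 6.96 = 9.94 cm³.
Infill deposited: 0.50 × 9.94 → 4.97 cm³.
Support = 0.10 × 16.9, so 1.69 cm³.
Total printed volume = 6.96 + 4.97 + 1.69 = 13.62 cm³.
Mass = 13.62 × 1.1 = 14.982 g.

15.0 g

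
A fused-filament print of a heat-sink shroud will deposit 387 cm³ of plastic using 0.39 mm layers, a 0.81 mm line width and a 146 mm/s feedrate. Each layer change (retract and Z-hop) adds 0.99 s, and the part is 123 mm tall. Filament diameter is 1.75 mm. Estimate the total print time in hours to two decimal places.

2.42 hours

Line area: 0.39 × 0.81 → 0.3159 mm².
Toolpath length = 387 cm³ / 0.3159 mm² = 387000 / 0.3159 = 1225071.2 mm.
Extrusion time = 1225071.2 / 146 = 8390.9 s.
Layers = ⌈123/0.39⌉ = 316.
Layer-change overhead: 316 × 0.99 → 312.84 s.
Total = 8390.9 + 312.84 = 8703.74 s = 2.42 hours.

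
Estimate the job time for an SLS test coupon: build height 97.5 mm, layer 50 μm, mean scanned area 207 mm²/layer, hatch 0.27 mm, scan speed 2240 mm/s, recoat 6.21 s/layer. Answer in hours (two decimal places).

3.55 hours

Number of layers: 97.5 / 0.05 → 1950 (rounded up).
Scan path per layer = 207 / 0.27 = 766.7 mm.
Scan time per layer = 766.7 / 2240, so 0.3423 s.
Per-layer time = 0.3423 + 6.21 = 6.5523 s.
Total: 1950 × 6.5523 s = 12776.985 s → 3.55 hours.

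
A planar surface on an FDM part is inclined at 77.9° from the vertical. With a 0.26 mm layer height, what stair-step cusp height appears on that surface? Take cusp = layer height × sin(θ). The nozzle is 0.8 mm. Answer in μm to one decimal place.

254.2 μm

h_c = t·sin θ = 0.26 × 0.9778 = 0.254228 mm (254.2 μm).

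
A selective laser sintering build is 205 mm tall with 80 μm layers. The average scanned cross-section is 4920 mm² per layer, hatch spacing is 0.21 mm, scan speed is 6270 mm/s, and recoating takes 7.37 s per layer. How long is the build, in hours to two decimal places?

7.91 hours

Number of layers: 205 / 0.08 → 2563 (rounded up).
Scan path per layer = 4920 / 0.21 = 23428.6 mm.
Per-layer scan time = 23428.6 / 6270 = 3.7366 s.
Per-layer time = 3.7366 + 7.37 = 11.1066 s.
Build time = 2563 × 11.1066 = 28466.2158 s = 7.91 hours.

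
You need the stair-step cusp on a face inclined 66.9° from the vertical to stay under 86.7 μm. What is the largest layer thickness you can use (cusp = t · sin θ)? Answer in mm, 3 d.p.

0.094 mm

Layer height = cusp / sin(66.9°) = 0.0867 / 0.9198 = 0.094 mm.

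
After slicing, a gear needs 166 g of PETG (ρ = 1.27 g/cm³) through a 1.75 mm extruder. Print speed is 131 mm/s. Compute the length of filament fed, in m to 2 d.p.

Volume = 166 g / 1.27 g·cm⁻³ = 130.7087 cm³ = 130708.7 mm³.
Filament cross-section = π × (1.75/2)² = 2.4053 mm².
Length = 130708.7 / 2.4053 = 54341.95 mm = 54.34 m.

54.34 m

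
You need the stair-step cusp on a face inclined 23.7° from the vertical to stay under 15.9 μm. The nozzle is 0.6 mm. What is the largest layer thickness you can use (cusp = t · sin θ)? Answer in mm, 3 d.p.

Layer height = cusp / sin(23.7°) = 0.0159 / 0.4019 = 0.040 mm.

0.040 mm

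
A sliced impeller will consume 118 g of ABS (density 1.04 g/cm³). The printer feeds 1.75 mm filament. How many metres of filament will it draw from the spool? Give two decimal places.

Volume = 118 g / 1.04 g·cm⁻³ = 113.4615 cm³ = 113461.5 mm³.
Filament cross-section = π × (1.75/2)² = 2.4053 mm².
L = V/A = 113461.5/2.4053 = 47171.45 mm → 47.17 m.

47.17 m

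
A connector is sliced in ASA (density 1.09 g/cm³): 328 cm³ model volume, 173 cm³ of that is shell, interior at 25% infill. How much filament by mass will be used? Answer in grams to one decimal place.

230.8 g

Interior volume: 328 − 173 → 155 cm³.
Infill deposited = 0.25 × 155 = 38.75 cm³.
Total extruded = 173 + 38.75 = 211.75 cm³.
Mass: 211.75 × 1.09 → 230.8075 g.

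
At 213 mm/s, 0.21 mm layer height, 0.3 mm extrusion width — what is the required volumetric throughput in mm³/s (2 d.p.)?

13.42

Extrusion cross-section = 0.21 × 0.3, so 0.063 mm².
Q = v·A = 213 × 0.063 = 13.42 mm³/s.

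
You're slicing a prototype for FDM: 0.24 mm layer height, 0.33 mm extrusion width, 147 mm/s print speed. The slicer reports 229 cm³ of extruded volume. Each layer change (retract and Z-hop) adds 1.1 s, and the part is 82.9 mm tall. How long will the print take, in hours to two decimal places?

Extrusion cross-section = 0.24 × 0.33, so 0.0792 mm².
Path length: 229000 mm³ / 0.0792 mm² → 2891414.1 mm.
Time extruding = 2891414.1 / 147, so 19669.5 s.
Layer count = ceil(82.9 / 0.24) = 346.
Non-print overhead = 346 × 1.1 = 380.6 s.
Altogether 19669.5 + 380.6 = 20050.1 s, i.e. 5.57 hours.

5.57 hours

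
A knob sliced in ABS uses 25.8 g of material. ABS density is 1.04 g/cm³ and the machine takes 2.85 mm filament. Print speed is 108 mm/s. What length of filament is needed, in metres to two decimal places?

3.89 m

Extruded volume: 25.8/1.04 = 24.8077 cm³ (24807.7 mm³).
Cross-section of 2.85 mm filament: π·(2.85/2)² = 6.3794 mm².
Length = 24807.7 / 6.3794 = 3888.72 mm = 3.89 m.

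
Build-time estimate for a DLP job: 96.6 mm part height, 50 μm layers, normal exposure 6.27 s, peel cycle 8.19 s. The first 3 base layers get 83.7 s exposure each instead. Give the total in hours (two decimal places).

Layer count = ceil(96.6 / 0.05) = 1932.
Base layers = 3 × (83.7 + 8.19) = 275.67 s.
Remaining layers = 1929 × (6.27 + 8.19) = 27893.34 s.
Total = 275.67 + 27893.34 = 28169.01 s = 7.82 hours.

7.82 hours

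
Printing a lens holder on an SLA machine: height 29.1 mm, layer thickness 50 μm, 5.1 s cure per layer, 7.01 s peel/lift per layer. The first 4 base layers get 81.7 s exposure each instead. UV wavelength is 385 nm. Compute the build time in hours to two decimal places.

Layer count = ceil(29.1 / 0.05) = 582.
Base layers: 4 × (81.7 + 7.01) → 354.84 s.
Regular layers: 578 × (5.1 + 7.01) → 6999.58 s.
Sum: 354.84 + 6999.58 = 7354.42 s → 2.04 hours.

2.04 hours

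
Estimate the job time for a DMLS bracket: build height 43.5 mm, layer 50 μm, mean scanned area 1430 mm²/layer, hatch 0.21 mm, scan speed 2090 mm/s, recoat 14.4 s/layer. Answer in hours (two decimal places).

4.27 hours

Layers = ⌈43.5/0.05⌉ = 870.
Per-layer scan distance = 1430 / 0.21 = 6809.5 mm.
Laser time per layer = 6809.5 / 2090, so 3.2581 s.
Time per layer = 3.2581 + 14.4 = 17.6581 s.
Total: 870 × 17.6581 s = 15362.547 s → 4.27 hours.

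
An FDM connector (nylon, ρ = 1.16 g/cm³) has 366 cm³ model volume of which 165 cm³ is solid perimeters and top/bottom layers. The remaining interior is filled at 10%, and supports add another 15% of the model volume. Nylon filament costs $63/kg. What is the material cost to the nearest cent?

$17.54

Infill region = 366 − 165 = 201 cm³.
Infill deposited = 0.10 × 201 = 20.1 cm³.
Support = 0.15 × 366, so 54.9 cm³.
Total extruded: 165 + 20.1 + 54.9 → 240 cm³.
Mass = 240 × 1.16 = 278.4 g.
Cost = 278.4 g / 1000 × $63/kg = $17.54.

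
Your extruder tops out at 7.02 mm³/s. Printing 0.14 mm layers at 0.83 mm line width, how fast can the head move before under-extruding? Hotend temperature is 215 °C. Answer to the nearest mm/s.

60 mm/s

Bead cross-section: 0.14 × 0.83 → 0.1162 mm².
Max speed = 7.02 / 0.1162 = 60.41 ≈ 60 mm/s.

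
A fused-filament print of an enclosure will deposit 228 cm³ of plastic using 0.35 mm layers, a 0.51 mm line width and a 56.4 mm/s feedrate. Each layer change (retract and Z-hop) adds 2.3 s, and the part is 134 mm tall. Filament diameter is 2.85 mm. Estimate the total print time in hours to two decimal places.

Bead cross-section = 0.35 × 0.51, so 0.1785 mm².
Total extruded path = 228000/0.1785 = 1277310.9 mm.
Time extruding: 1277310.9 / 56.4 → 22647.4 s.
Layer count = ceil(134 / 0.35) = 383.
Layer-change overhead: 383 × 2.3 → 880.9 s.
Altogether 22647.4 + 880.9 = 23528.3 s, i.e. 6.54 hours.

6.54 hours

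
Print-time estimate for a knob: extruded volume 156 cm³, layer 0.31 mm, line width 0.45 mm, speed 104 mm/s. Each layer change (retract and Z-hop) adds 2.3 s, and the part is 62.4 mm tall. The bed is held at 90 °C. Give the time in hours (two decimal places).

3.12 hours

Extrusion cross-section = 0.31 × 0.45 = 0.1395 mm².
Toolpath length = 156 cm³ / 0.1395 mm² = 156000 / 0.1395 = 1118279.6 mm.
Extrusion time = 1118279.6 / 104, so 10752.7 s.
Number of layers: 62.4 / 0.31 → 202 (rounded up).
Layer-change overhead: 202 × 2.3 → 464.6 s.
Altogether 10752.7 + 464.6 = 11217.3 s, i.e. 3.12 hours.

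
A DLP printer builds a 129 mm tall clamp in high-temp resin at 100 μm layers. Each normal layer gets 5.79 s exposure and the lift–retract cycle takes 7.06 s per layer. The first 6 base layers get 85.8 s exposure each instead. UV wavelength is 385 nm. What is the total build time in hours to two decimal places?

Layer count = ceil(129 / 0.1) = 1290.
Base layers = 6 × (85.8 + 7.06) = 557.16 s.
Regular layers: 1284 × (5.79 + 7.06) → 16499.4 s.
Sum: 557.16 + 16499.4 = 17056.56 s → 4.74 hours.

4.74 hours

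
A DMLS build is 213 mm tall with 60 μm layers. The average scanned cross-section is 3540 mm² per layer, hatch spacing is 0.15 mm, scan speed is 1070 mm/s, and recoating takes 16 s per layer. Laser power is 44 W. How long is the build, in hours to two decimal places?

Layer count = ceil(213 / 0.06) = 3550.
Per-layer scan distance = 3540 / 0.15, so 23600 mm.
Per-layer scan time = 23600 / 1070, so 22.0561 s.
Per-layer time = 22.0561 + 16, so 38.0561 s.
Total: 3550 × 38.0561 s = 135099.155 s → 37.53 hours.

37.53 hours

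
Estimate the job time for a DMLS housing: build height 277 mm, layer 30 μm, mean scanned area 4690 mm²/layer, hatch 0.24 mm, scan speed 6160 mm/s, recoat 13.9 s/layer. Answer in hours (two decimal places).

43.79 hours

Number of layers: 277 / 0.03 → 9234 (rounded up).
Per-layer scan distance = 4690 / 0.24, so 19541.7 mm.
Per-layer scan time: 19541.7 / 6160 → 3.1724 s.
Per-layer time: 3.1724 + 13.9 → 17.0724 s.
9234 layers × 17.0724 s/layer = 157646.5416 s, i.e. 43.79 hours.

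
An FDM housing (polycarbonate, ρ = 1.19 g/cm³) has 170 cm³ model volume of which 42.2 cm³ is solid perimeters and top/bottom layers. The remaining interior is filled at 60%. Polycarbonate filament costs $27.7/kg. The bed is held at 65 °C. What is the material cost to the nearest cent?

$3.92

Volume inside the shell = 170 − 42.2 = 127.8 cm³.
Infill deposited = 0.60 × 127.8, so 76.68 cm³.
Deposited volume = 42.2 + 76.68 = 118.88 cm³.
Mass = 118.88 × 1.19, so 141.4672 g.
Cost = 141.4672 g / 1000 × $27.7/kg = $3.92.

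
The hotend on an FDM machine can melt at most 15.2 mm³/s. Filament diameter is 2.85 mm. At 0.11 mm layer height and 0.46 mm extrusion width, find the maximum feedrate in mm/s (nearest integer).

Bead cross-section = 0.11 × 0.46 = 0.0506 mm².
Max speed = 15.2 / 0.0506 = 300.40 ≈ 300 mm/s.

300 mm/s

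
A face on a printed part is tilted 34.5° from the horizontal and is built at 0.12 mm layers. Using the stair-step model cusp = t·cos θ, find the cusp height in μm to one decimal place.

cos(34.5°) = 0.8241, so cusp = 0.12 × 0.8241 = 0.098892 mm → 98.9 μm.

98.9 μm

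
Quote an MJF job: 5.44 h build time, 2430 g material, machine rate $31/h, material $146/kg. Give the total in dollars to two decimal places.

Machine cost = 31 × 5.44 = $168.64.
Feedstock cost: 146 × 2430/1000 → $354.78.
Total = 168.64 + 354.78 = $523.42.

$523.42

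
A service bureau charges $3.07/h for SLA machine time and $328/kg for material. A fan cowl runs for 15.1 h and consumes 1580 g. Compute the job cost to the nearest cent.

Machine cost = 3.07 × 15.1 = $46.357.
Material charge = 328 × 1580/1000 = $518.24.
Job cost: 46.357 + 518.24 = 564.597 ≈ $564.60.

$564.60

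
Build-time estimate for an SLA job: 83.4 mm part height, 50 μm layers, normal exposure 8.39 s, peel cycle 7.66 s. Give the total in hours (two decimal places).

Number of layers: 83.4 / 0.05 → 1668 (rounded up).
Per-layer time = 8.39 + 7.66 = 16.05 s.
Build time: 1668 × 16.05 s = 26771.4 s, i.e. 7.44 hours.

7.44 hours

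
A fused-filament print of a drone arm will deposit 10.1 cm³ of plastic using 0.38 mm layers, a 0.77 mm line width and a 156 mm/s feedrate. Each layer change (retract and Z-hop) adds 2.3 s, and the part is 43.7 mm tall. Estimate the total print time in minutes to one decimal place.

Extrusion cross-section: 0.38 × 0.77 → 0.2926 mm².
Toolpath length = 10.1 cm³ / 0.2926 mm² = 10100 / 0.2926 = 34518.1 mm.
Time extruding = 34518.1 / 156, so 221.3 s.
Layer count = ceil(43.7 / 0.38) = 115.
Layer-change overhead = 115 × 2.3 = 264.5 s.
Total = 221.3 + 264.5 = 485.8 s = 8.1 minutes.

8.1 minutes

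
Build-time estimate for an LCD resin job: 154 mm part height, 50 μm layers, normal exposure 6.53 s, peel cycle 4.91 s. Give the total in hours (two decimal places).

Number of layers: 154 / 0.05 → 3080 (rounded up).
Each layer takes = 6.53 + 4.91 = 11.44 s.
Build time: 3080 × 11.44 s = 35235.2 s, i.e. 9.79 hours.

9.79 hours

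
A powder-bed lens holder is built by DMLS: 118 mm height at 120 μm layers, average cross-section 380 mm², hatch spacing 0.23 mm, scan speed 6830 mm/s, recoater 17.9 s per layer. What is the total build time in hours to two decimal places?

4.96 hours

Layer count = ceil(118 / 0.12) = 984.
Per-layer scan distance: 380 / 0.23 → 1652.2 mm.
Laser time per layer: 1652.2 / 6830 → 0.2419 s.
Per-layer time: 0.2419 + 17.9 → 18.1419 s.
984 layers × 18.1419 s/layer = 17851.6296 s, i.e. 4.96 hours.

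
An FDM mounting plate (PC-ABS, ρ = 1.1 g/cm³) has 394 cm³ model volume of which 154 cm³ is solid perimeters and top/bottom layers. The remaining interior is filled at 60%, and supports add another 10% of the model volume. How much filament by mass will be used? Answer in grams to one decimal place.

371.1 g

Volume inside the shell = 394 − 154 = 240 cm³.
Deposited infill = 0.60 × 240, so 144 cm³.
Support = 0.10 × 394 = 39.4 cm³.
Total printed volume: 154 + 144 + 39.4 → 337.4 cm³.
Mass = 337.4 × 1.1 = 371.14 g.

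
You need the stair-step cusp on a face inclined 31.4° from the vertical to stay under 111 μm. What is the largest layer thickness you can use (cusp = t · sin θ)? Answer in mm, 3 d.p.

t = h_c / sin θ = 0.111 / 0.5210 = 0.213 mm.

0.213 mm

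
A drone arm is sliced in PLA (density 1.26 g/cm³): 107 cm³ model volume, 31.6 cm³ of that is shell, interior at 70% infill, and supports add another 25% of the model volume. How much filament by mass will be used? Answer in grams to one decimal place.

140.0 g

Volume inside the shell = 107 − 31.6 = 75.4 cm³.
Infill volume: 0.70 × 75.4 → 52.78 cm³.
Support = 0.25 × 107 = 26.75 cm³.
Deposited volume = 31.6 + 52.78 + 26.75 = 111.13 cm³.
Mass: 111.13 × 1.26 → 140.0238 g.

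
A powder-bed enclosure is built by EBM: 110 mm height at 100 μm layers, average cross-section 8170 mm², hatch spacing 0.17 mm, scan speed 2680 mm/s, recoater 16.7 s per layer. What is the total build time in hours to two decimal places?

10.58 hours

Layers = ⌈110/0.1⌉ = 1100.
Hatch length per layer = 8170 / 0.17 = 48058.8 mm.
Per-layer scan time = 48058.8 / 2680 = 17.9324 s.
Layer cycle: 17.9324 + 16.7 → 34.6324 s.
1100 layers × 34.6324 s/layer = 38095.64 s, i.e. 10.58 hours.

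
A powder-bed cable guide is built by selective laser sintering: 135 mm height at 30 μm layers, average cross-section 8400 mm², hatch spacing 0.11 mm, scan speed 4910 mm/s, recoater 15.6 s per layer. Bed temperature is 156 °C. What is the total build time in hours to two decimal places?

38.94 hours

Number of layers: 135 / 0.03 → 4500 (rounded up).
Scan path per layer: 8400 / 0.11 → 76363.6 mm.
Per-layer scan time: 76363.6 / 4910 → 15.5527 s.
Time per layer = 15.5527 + 15.6, so 31.1527 s.
Total: 4500 × 31.1527 s = 140187.15 s → 38.94 hours.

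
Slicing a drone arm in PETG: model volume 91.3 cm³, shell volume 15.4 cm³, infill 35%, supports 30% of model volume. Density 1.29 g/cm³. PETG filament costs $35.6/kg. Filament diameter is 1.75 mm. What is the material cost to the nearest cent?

Infill region: 91.3 − 15.4 → 75.9 cm³.
Infill volume: 0.35 × 75.9 → 26.565 cm³.
Support = 0.30 × 91.3 = 27.39 cm³.
Total extruded = 15.4 + 26.565 + 27.39 = 69.355 cm³.
Mass: 69.355 × 1.29 → 89.46795 g.
Cost = 89.46795 g / 1000 × $35.6/kg = $3.19.

$3.19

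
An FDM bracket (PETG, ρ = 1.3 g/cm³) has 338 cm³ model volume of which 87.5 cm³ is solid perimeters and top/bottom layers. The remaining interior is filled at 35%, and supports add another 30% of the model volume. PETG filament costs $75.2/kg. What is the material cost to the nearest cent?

$27.04

Infill region = 338 − 87.5, so 250.5 cm³.
Infill volume = 0.35 × 250.5, so 87.675 cm³.
Support: 0.30 × 338 → 101.4 cm³.
Total printed volume = 87.5 + 87.675 + 101.4, so 276.575 cm³.
Mass = 276.575 × 1.3, so 359.5475 g.
Cost = 359.5475 g / 1000 × $75.2/kg = $27.04.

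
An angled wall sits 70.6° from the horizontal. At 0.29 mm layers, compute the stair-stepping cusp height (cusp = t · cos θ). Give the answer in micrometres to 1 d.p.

h_c = t·cos θ = 0.29 × 0.3322 = 0.096338 mm (96.3 μm).

96.3 μm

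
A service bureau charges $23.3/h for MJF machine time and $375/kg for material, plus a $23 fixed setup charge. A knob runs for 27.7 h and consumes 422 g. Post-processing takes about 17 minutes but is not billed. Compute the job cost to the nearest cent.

Machine-time cost = 23.3 × 27.7, so $645.41.
Feedstock cost = 375 × 422/1000, so $158.25.
Adding setup: 645.41 + 158.25 + 23 → $826.66.

$826.66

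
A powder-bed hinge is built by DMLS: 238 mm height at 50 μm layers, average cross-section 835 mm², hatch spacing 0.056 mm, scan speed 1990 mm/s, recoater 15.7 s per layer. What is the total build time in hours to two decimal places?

Layer count = ceil(238 / 0.05) = 4760.
Hatch length per layer = 835 / 0.056, so 14910.7 mm.
Scan time per layer = 14910.7 / 1990 = 7.4928 s.
Layer cycle = 7.4928 + 15.7, so 23.1928 s.
Build time = 4760 × 23.1928 = 110397.728 s = 30.67 hours.

30.67 hours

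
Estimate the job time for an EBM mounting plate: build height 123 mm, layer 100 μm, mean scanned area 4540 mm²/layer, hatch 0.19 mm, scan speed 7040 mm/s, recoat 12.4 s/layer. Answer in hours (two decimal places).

5.40 hours

Layers = ⌈123/0.1⌉ = 1230.
Scan path per layer: 4540 / 0.19 → 23894.7 mm.
Beam time per layer: 23894.7 / 7040 → 3.3941 s.
Time per layer = 3.3941 + 12.4, so 15.7941 s.
Total: 1230 × 15.7941 s = 19426.743 s → 5.40 hours.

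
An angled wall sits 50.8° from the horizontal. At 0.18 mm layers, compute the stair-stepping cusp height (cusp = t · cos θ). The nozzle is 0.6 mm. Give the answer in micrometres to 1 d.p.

113.8 μm

Cusp = layer height × cos(50.8°) = 0.18 × 0.6320 = 0.11376 mm = 113.8 μm.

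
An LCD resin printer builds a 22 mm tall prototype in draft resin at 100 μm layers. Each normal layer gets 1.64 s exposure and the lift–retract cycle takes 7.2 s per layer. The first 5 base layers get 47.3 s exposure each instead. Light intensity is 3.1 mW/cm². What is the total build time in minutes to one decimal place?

36.2 minutes

Number of layers: 22 / 0.1 → 220 (rounded up).
Base layers = 5 × (47.3 + 7.2), so 272.5 s.
Regular layers = 215 × (1.64 + 7.2) = 1900.6 s.
Sum: 272.5 + 1900.6 = 2173.1 s → 36.2 minutes.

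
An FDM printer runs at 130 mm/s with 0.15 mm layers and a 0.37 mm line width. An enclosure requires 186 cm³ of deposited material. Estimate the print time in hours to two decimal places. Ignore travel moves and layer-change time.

7.16 hours

Bead cross-section = 0.15 × 0.37 = 0.0555 mm².
Total extruded path = 186000/0.0555 = 3351351.4 mm.
Print-move time = 3351351.4 / 130 = 25779.6 s.
In the requested units: 25779.6 s = 7.16 hours.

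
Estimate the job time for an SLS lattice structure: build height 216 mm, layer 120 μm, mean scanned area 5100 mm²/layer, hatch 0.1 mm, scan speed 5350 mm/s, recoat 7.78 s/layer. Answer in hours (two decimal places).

8.66 hours

Layers = ⌈216/0.12⌉ = 1800.
Scan path per layer = 5100 / 0.1, so 51000 mm.
Per-layer scan time = 51000 / 5350 = 9.5327 s.
Per-layer time = 9.5327 + 7.78, so 17.3127 s.
Total: 1800 × 17.3127 s = 31162.86 s → 8.66 hours.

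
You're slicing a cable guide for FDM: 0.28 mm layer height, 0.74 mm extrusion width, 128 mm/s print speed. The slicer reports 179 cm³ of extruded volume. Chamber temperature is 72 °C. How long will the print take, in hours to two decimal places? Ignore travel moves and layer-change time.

Extrusion cross-section = 0.28 × 0.74 = 0.2072 mm².
Total extruded path = 179000/0.2072 = 863899.6 mm.
Print-move time: 863899.6 / 128 → 6749.2 s.
6749.2 s = 1.87 hours.

1.87 hours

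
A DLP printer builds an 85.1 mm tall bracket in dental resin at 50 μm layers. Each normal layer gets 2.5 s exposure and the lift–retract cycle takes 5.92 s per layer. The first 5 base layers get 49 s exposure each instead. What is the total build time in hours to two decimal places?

Layers = ⌈85.1/0.05⌉ = 1702.
Burn-in layers = 5 × (49 + 5.92), so 274.6 s.
Normal layers = 1697 × (2.5 + 5.92), so 14288.74 s.
Sum: 274.6 + 14288.74 = 14563.34 s → 4.05 hours.

4.05 hours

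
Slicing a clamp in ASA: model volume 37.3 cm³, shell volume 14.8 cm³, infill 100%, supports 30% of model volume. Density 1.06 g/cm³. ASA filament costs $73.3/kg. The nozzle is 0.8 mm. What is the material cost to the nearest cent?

Infill region = 37.3 − 14.8, so 22.5 cm³.
Deposited infill = 1.00 × 22.5 = 22.5 cm³.
Support = 0.30 × 37.3, so 11.19 cm³.
Total extruded = 14.8 + 22.5 + 11.19 = 48.49 cm³.
Mass: 48.49 × 1.06 → 51.3994 g.
Cost = 51.3994 g / 1000 × $73.3/kg = $3.77.

$3.77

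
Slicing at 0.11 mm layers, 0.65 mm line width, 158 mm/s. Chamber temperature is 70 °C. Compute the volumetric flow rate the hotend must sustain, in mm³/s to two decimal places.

Extrusion cross-section = 0.11 × 0.65 = 0.0715 mm².
Q = v·A = 158 × 0.0715 = 11.30 mm³/s.

11.30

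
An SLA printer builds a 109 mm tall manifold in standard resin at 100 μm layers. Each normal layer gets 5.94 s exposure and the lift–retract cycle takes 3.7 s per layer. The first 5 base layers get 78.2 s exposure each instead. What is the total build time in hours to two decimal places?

Layers = ⌈109/0.1⌉ = 1090.
Base layers = 5 × (78.2 + 3.7) = 409.5 s.
Remaining layers = 1085 × (5.94 + 3.7), so 10459.4 s.
Total = 409.5 + 10459.4 = 10868.9 s = 3.02 hours.

3.02 hours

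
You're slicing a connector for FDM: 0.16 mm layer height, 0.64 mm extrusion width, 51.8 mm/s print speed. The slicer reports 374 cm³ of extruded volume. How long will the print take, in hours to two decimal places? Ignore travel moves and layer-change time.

19.59 hours

Extrusion cross-section = 0.16 × 0.64, so 0.1024 mm².
Path length: 374000 mm³ / 0.1024 mm² → 3652343.8 mm.
Print-move time = 3652343.8 / 51.8 = 70508.6 s.
In the requested units: 70508.6 s = 19.59 hours.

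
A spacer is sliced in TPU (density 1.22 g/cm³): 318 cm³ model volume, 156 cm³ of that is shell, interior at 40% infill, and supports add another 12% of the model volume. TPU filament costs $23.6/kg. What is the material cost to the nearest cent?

Infill region: 318 − 156 → 162 cm³.
Deposited infill: 0.40 × 162 → 64.8 cm³.
Support = 0.12 × 318 = 38.16 cm³.
Total extruded = 156 + 64.8 + 38.16, so 258.96 cm³.
Mass = 258.96 × 1.22, so 315.9312 g.
Cost = 315.9312 g / 1000 × $23.6/kg = $7.46.

$7.46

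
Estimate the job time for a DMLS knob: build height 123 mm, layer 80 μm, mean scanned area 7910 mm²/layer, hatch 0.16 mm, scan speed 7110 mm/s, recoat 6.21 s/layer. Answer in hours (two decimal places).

Layer count = ceil(123 / 0.08) = 1538.
Scan path per layer = 7910 / 0.16 = 49437.5 mm.
Scan time per layer = 49437.5 / 7110, so 6.9532 s.
Per-layer time: 6.9532 + 6.21 → 13.1632 s.
Total: 1538 × 13.1632 s = 20245.0016 s → 5.62 hours.

5.62 hours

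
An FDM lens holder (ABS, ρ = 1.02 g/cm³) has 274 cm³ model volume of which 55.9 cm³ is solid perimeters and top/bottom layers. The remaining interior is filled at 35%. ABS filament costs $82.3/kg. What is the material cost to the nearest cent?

$11.10

Interior volume: 274 − 55.9 → 218.1 cm³.
Deposited infill: 0.35 × 218.1 → 76.335 cm³.
Total extruded: 55.9 + 76.335 → 132.235 cm³.
Mass = 132.235 × 1.02, so 134.8797 g.
Cost = 134.8797 g / 1000 × $82.3/kg = $11.10.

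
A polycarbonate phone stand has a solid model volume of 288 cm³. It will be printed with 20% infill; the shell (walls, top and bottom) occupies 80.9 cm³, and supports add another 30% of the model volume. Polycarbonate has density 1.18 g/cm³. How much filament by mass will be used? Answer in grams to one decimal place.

246.3 g

Infill region = 288 − 80.9, so 207.1 cm³.
Infill volume: 0.20 × 207.1 → 41.42 cm³.
Support = 0.30 × 288 = 86.4 cm³.
Total extruded = 80.9 + 41.42 + 86.4 = 208.72 cm³.
Mass = 208.72 × 1.18 = 246.2896 g.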